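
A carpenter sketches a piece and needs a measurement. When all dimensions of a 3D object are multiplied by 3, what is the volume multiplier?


Linear scale factor k = 3
Rule: under a linear scaling by k, volumes scale by k^3.
k^3 = 3 * 3 * 3
k^3 = 9 * 3
k^3 = 27
Volume scales by a factor of 27.
27 (dimensionless)


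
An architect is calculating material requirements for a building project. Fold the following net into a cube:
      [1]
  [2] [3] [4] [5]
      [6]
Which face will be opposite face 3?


Net: cross layout. Take square 3 as the base (bottom).
Fold the four squares in the horizontal row up around 3: 2 -> left, 4 -> right, 5 wraps to the top.
Fold 1 and 6 up from 3: 1 -> back, 6 -> front.
Opposite pairs are therefore: (1, 6), (2, 4), (3, 5).
Face 3 is opposite face 5.
face 5


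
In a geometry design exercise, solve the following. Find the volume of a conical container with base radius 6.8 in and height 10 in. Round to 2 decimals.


Shape: cone
Radius r = 6.8 in, Height h = 10 in
Formula: V = (1/3) * pi * r^2 * h
r^2 = 46.24
pi * r^2 * h = pi * 46.24 * 10 = 462.4 * pi
V = 462.4 * pi / 3
V = 484.22
484.22 in^3


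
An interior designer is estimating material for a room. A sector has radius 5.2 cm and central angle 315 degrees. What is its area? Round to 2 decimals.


Shape: circular sector
Radius r = 5.2 cm, Angle = 315 degrees
Formula: A = (angle/360) * pi * r^2
r^2 = 27.04
Fraction of circle = 315/360
A = (315/360) * pi * 27.04
A = 23.66 * pi
A = 74.33
74.33 cm^2


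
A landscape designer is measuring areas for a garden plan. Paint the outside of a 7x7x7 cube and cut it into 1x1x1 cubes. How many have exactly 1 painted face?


Large cube: 7 x 7 x 7, cut into unit cubes.
n = 7, so n - 2 = 5
Cubes with 1 painted face lie in the interior of each face.
A cube has 6 faces; each contributes (n - 2)^2 = 25 such cubes.
Count = 6 * 25 = 150
150 unit cubes


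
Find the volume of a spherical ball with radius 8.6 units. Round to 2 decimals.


Shape: sphere
Radius r = 8.6 units
Formula: V = (4/3) * pi * r^3
r^3 = 636.056
(4/3) * 636.056 = 848.074667
V = 848.074667 * pi
V = 2664.31
2664.31 units^3


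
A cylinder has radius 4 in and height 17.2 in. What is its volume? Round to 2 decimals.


Shape: cylinder
Radius r = 4 in, Height h = 17.2 in
Formula: V = pi * r^2 * h
r^2 = 16
V = pi * 16 * 17.2
V = 275.2 * pi
V = 864.57
864.57 in^3


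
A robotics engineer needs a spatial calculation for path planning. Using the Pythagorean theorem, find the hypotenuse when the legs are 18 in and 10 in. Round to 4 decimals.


Shape: right triangle
Legs a = 18 in, b = 10 in
Formula: c = sqrt(a^2 + b^2)
a^2 = 324, b^2 = 100
a^2 + b^2 = 424
c = sqrt(424)
c = 20.5913
20.5913 in


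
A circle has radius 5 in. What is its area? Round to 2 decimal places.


Shape: circle
Radius r = 5 in
Formula: A = pi * r^2
r^2 = 5^2 = 25
A = pi * 25
A = 78.54
78.54 in^2


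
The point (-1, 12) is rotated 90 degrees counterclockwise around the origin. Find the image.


Transformation: rotation about the origin
Original point: (-1, 12)
Rule for 90 deg counterclockwise: (x, y) -> (-y, x)
Apply: (-1, 12) -> (-12, -1)
(-12, -1)


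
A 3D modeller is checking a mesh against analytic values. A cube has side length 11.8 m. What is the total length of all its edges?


Shape: cube
Side s = 11.8 m
A cube has 12 edges, all equal.
Formula: total edge length = 12 * s
Total = 12 * 11.8
Total = 141.6
141.6 m


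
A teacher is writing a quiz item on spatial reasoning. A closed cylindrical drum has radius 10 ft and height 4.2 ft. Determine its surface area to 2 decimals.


Shape: closed cylinder
Radius r = 10 ft, Height h = 4.2 ft
Formula: SA = 2*pi*r^2 + 2*pi*r*h = 2*pi*r*(r + h)
r + h = 14.2
2 * r * (r + h) = 2 * 10 * 14.2 = 284
SA = 284 * pi
SA = 892.21
892.21 ft^2


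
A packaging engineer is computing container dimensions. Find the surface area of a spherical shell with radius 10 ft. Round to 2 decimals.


Shape: sphere
Radius r = 10 ft
Formula: SA = 4 * pi * r^2
r^2 = 100
SA = 4 * pi * 100
SA = 400 * pi
SA = 1256.64
1256.64 ft^2


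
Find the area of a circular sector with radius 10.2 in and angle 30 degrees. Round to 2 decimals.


Shape: circular sector
Radius r = 10.2 in, Angle = 30 degrees
Formula: A = (angle/360) * pi * r^2
r^2 = 104.04
Fraction of circle = 30/360
A = (30/360) * pi * 104.04
A = 8.67 * pi
A = 27.24
27.24 in^2


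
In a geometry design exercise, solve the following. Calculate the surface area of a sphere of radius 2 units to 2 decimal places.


Shape: sphere
Radius r = 2 units
Formula: SA = 4 * pi * r^2
r^2 = 4
SA = 4 * pi * 4
SA = 16 * pi
SA = 50.27
50.27 units^2


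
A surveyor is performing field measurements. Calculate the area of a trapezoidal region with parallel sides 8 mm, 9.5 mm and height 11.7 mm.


Shape: trapezoid
Parallel sides a = 8 mm, b = 9.5 mm; Height h = 11.7 mm
Formula: A = (a + b) * h / 2
a + b = 8 + 9.5 = 17.5
A = 17.5 * 11.7 / 2
A = 204.75 / 2
A = 102.375
102.375 mm^2


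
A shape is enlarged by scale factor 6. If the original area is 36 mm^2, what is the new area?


Linear scale factor k = 6
Original area = 36 mm^2
Rule: under a linear scaling by k, areas scale by k^2.
k^2 = 6^2 = 36
New area = 36 * 36
New area = 1296
1296 mm^2


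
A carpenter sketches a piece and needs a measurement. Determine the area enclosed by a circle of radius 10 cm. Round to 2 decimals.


Shape: circle
Radius r = 10 cm
Formula: A = pi * r^2
r^2 = 10^2 = 100
A = pi * 100
A = 314.16
314.16 cm^2


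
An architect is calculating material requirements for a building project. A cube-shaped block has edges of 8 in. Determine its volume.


Shape: cube
Side s = 8 in
Formula: V = s^3
V = 8 * 8 * 8
V = 64 * 8
V = 512
512 in^3


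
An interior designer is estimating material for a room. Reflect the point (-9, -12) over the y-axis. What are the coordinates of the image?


Transformation: reflection
Original point: (-9, -12)
Rule for reflection over the y-axis: (x, y) -> (-x, y)
Apply: (-9, -12) -> (9, -12)
(9, -12)


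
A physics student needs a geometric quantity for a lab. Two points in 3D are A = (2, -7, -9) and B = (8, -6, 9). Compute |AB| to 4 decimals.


3D distance between two points
P1 = (2, -7, -9), P2 = (8, -6, 9)
Formula: d = sqrt((x2-x1)^2 + (y2-y1)^2 + (z2-z1)^2)
dx = 8 - 2 = 6
dy = -6 - -7 = 1
dz = 9 - -9 = 18
dx^2 + dy^2 + dz^2 = 36 + 1 + 324 = 361
d = sqrt(361)
d = 19.0
19 units


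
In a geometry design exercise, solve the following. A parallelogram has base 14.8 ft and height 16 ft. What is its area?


Shape: parallelogram
Base b = 14.8 ft, Height h = 16 ft
Formula: A = b * h
A = 14.8 * 16
A = 236.8
236.8 ft^2


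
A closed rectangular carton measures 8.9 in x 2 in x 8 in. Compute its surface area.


Shape: rectangular prism
l = 8.9 in, w = 2 in, h = 8 in
Formula: SA = 2(lw + lh + wh)
lw = 17.8, lh = 71.2, wh = 16
lw + lh + wh = 105
SA = 2 * 105
SA = 210
210 in^2


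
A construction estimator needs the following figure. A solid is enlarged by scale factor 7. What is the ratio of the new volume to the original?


Linear scale factor k = 7
Rule: under a linear scaling by k, volumes scale by k^3.
k^3 = 7 * 7 * 7
k^3 = 49 * 7
k^3 = 343
Volume scales by a factor of 343.
343 (dimensionless)


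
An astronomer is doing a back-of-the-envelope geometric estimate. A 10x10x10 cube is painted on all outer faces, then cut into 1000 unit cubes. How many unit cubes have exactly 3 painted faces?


Large cube: 10 x 10 x 10, cut into unit cubes.
Cubes with 3 painted faces are at the corners. A cube always has 8 corners.
Count = 8
8 unit cubes


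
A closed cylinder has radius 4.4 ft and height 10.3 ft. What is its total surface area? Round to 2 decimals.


Shape: closed cylinder
Radius r = 4.4 ft, Height h = 10.3 ft
Formula: SA = 2*pi*r^2 + 2*pi*r*h = 2*pi*r*(r + h)
r + h = 14.7
2 * r * (r + h) = 2 * 4.4 * 14.7 = 129.36
SA = 129.36 * pi
SA = 406.4
406.4 ft^2


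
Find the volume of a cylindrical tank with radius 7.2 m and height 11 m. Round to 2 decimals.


Shape: cylinder
Radius r = 7.2 m, Height h = 11 m
Formula: V = pi * r^2 * h
r^2 = 51.84
V = pi * 51.84 * 11
V = 570.24 * pi
V = 1791.46
1791.46 m^3


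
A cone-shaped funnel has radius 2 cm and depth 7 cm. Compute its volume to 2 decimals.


Shape: cone
Radius r = 2 cm, Height h = 7 cm
Formula: V = (1/3) * pi * r^2 * h
r^2 = 4
pi * r^2 * h = pi * 4 * 7 = 28 * pi
V = 28 * pi / 3
V = 29.32
29.32 cm^3


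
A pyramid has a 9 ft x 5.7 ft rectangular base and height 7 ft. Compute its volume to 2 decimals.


Shape: rectangular pyramid
Base: 9 ft x 5.7 ft, Height h = 7 ft
Formula: V = (1/3) * base_area * h
base_area = 9 * 5.7 = 51.3
base_area * h = 51.3 * 7 = 359.1
V = 359.1 / 3
V = 119.7
119.7 ft^3


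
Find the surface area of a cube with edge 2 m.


Shape: cube
Side s = 2 m
A cube has 6 square faces.
Formula: SA = 6 * s^2
s^2 = 4
SA = 6 * 4
SA = 24
24 m^2


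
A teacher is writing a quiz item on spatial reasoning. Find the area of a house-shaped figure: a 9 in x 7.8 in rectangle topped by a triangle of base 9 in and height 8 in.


Composite shape: rectangle + triangle
Rectangle area = 9 * 7.8 = 70.2
Triangle area = 0.5 * 9 * 8 = 36
Total = 70.2 + 36
Total = 106.2
106.2 in^2


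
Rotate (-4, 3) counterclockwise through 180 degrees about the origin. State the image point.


Transformation: rotation about the origin
Original point: (-4, 3)
Rule for 180 deg: (x, y) -> (-x, -y)
Apply: (-4, 3) -> (4, -3)
(4, -3)


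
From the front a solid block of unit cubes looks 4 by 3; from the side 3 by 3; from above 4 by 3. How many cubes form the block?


Orthographic views of a solid rectangular block:
Front view 4 x 3 -> length = 4, height = 3
Side view 3 x 3 -> width = 3, height = 3 (consistent)
Top view 4 x 3 -> confirms length = 4, width = 3
The block is 4 x 3 x 3.
Total unit cubes = 4 * 3 * 3 = 36
36 unit cubes


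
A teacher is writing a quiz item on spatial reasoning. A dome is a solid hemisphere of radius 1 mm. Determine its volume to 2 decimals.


Shape: hemisphere (half of a sphere)
Radius r = 1 mm
Formula: V = (1/2) * (4/3) * pi * r^3 = (2/3) * pi * r^3
r^3 = 1
(2/3) * 1 = 0.666667
V = 0.666667 * pi
V = 2.09
2.09 mm^3


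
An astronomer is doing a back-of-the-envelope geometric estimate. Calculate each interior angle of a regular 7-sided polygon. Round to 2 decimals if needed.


Shape: regular heptagon (7 sides)
Formula: interior angle = (n - 2) * 180 / n
(n - 2) = 5
(n - 2) * 180 = 900
angle = 900 / 7
angle = 128.57
128.57 degrees


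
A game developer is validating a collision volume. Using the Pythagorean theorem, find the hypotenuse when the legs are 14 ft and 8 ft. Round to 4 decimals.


Shape: right triangle
Legs a = 14 ft, b = 8 ft
Formula: c = sqrt(a^2 + b^2)
a^2 = 196, b^2 = 64
a^2 + b^2 = 260
c = sqrt(260)
c = 16.1245
16.1245 ft


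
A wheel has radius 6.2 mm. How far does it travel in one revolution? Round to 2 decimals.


Shape: circle
Radius r = 6.2 mm
Formula: C = 2 * pi * r
C = 2 * pi * 6.2
C = 12.4 * pi
C = 38.96
38.96 mm


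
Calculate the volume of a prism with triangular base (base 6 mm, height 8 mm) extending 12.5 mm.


Shape: triangular prism
Triangle base = 6 mm, triangle height = 8 mm, prism length L = 12.5 mm
Formula: V = (1/2 * b * h_tri) * L
Cross-section area = 0.5 * 6 * 8 = 24
V = 24 * 12.5
V = 300
300 mm^3


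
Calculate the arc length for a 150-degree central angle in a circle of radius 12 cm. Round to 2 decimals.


Shape: circular arc
Radius r = 12 cm, Angle = 150 degrees
Formula: L = (angle/360) * 2 * pi * r
2 * pi * r = 24 * pi
L = (150/360) * 24 * pi
L = 10 * pi
L = 31.42
31.42 cm


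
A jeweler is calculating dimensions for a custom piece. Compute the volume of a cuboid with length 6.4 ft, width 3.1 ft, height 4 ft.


Shape: rectangular prism
l = 6.4 ft, w = 3.1 ft, h = 4 ft
Formula: V = l * w * h
V = 6.4 * 3.1 * 4
V = 19.84 * 4
V = 79.36
79.36 ft^3


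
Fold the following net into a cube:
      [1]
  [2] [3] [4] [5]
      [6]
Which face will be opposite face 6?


Net: cross layout. Take square 3 as the base (bottom).
Fold the four squares in the horizontal row up around 3: 2 -> left, 4 -> right, 5 wraps to the top.
Fold 1 and 6 up from 3: 1 -> back, 6 -> front.
Opposite pairs are therefore: (1, 6), (2, 4), (3, 5).
Face 6 is opposite face 1.
face 1


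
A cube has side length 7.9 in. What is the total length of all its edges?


Shape: cube
Side s = 7.9 in
A cube has 12 edges, all equal.
Formula: total edge length = 12 * s
Total = 12 * 7.9
Total = 94.8
94.8 in


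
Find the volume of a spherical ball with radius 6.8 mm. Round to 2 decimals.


Shape: sphere
Radius r = 6.8 mm
Formula: V = (4/3) * pi * r^3
r^3 = 314.432
(4/3) * 314.432 = 419.242667
V = 419.242667 * pi
V = 1317.09
1317.09 mm^3


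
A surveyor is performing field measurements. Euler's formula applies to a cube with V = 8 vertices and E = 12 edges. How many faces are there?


Polyhedron: cube
Euler's formula for convex polyhedra: V - E + F = 2
Given: V = 8 vertices and E = 12 edges
Solve for F:
F = 2 + E - V = 2 + 12 - 8 = 6
6 faces


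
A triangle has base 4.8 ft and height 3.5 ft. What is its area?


Shape: triangle
Base b = 4.8 ft, Height h = 3.5 ft
Formula: A = (1/2) * b * h
A = 0.5 * 4.8 * 3.5
A = 0.5 * 16.8
A = 8.4
8.4 ft^2


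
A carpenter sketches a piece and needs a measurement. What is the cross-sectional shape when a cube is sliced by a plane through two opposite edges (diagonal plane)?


Solid: cube
Cutting plane: through two opposite edges (diagonal plane)
Visualize the intersection of the plane with the solid's surface.
The boundary of the cut region is a rectangle.
rectangle


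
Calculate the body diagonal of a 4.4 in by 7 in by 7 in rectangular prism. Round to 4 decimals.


Shape: rectangular box (space diagonal)
l = 4.4 in, w = 7 in, h = 7 in
Visualize: the diagonal of the base, then a right triangle with that diagonal and the height.
Formula: d = sqrt(l^2 + w^2 + h^2)
l^2 + w^2 + h^2 = 19.36 + 49 + 49 = 117.36
d = sqrt(117.36)
d = 10.8333
10.8333 in


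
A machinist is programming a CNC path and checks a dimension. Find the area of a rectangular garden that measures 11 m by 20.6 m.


Shape: rectangle
Length l = 11 m, Width w = 20.6 m
Formula: A = l * w
A = 11 * 20.6
A = 226.6
226.6 m^2


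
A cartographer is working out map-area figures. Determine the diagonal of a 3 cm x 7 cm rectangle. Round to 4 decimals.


Shape: rectangle (diagonal via Pythagoras)
Sides: 3 cm and 7 cm
Formula: d = sqrt(l^2 + w^2)
l^2 = 9, w^2 = 49
l^2 + w^2 = 58
d = sqrt(58)
d = 7.6158
7.6158 cm


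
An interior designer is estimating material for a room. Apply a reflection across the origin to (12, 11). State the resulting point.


Transformation: reflection
Original point: (12, 11)
Rule for reflection through the origin: (x, y) -> (-x, -y)
Apply: (12, 11) -> (-12, -11)
(-12, -11)


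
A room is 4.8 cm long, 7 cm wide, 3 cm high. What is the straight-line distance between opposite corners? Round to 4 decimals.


Shape: rectangular box (space diagonal)
l = 4.8 cm, w = 7 cm, h = 3 cm
Visualize: the diagonal of the base, then a right triangle with that diagonal and the height.
Formula: d = sqrt(l^2 + w^2 + h^2)
l^2 + w^2 + h^2 = 23.04 + 49 + 9 = 81.04
d = sqrt(81.04)
d = 9.0022
9.0022 cm


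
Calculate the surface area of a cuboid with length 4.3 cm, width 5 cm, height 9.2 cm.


Shape: rectangular prism
l = 4.3 cm, w = 5 cm, h = 9.2 cm
Formula: SA = 2(lw + lh + wh)
lw = 21.5, lh = 39.56, wh = 46
lw + lh + wh = 107.06
SA = 2 * 107.06
SA = 214.12
214.12 cm^2


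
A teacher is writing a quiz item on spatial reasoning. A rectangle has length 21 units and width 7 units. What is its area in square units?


Shape: rectangle
Length l = 21 units, Width w = 7 units
Formula: A = l * w
A = 21 * 7
A = 147
147 units^2


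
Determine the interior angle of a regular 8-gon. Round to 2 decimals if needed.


Shape: regular octagon (8 sides)
Formula: interior angle = (n - 2) * 180 / n
(n - 2) = 6
(n - 2) * 180 = 1080
angle = 1080 / 8
angle = 135
135 degrees


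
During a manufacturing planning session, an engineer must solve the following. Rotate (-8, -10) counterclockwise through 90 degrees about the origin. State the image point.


Transformation: rotation about the origin
Original point: (-8, -10)
Rule for 90 deg counterclockwise: (x, y) -> (-y, x)
Apply: (-8, -10) -> (10, -8)
(10, -8)


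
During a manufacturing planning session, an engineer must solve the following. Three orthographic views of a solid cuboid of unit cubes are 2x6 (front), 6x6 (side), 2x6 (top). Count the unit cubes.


Orthographic views of a solid rectangular block:
Front view 2 x 6 -> length = 2, height = 6
Side view 6 x 6 -> width = 6, height = 6 (consistent)
Top view 2 x 6 -> confirms length = 2, width = 6
The block is 2 x 6 x 6.
Total unit cubes = 2 * 6 * 6 = 72
72 unit cubes


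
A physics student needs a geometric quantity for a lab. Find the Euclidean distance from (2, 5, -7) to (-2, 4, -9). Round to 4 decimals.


3D distance between two points
P1 = (2, 5, -7), P2 = (-2, 4, -9)
Formula: d = sqrt((x2-x1)^2 + (y2-y1)^2 + (z2-z1)^2)
dx = -2 - 2 = -4
dy = 4 - 5 = -1
dz = -9 - -7 = -2
dx^2 + dy^2 + dz^2 = 16 + 1 + 4 = 21
d = sqrt(21)
d = 4.5826
4.5826 units


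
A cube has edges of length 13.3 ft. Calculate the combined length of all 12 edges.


Shape: cube
Side s = 13.3 ft
A cube has 12 edges, all equal.
Formula: total edge length = 12 * s
Total = 12 * 13.3
Total = 159.6
159.6 ft


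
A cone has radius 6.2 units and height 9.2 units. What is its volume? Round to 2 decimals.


Shape: cone
Radius r = 6.2 units, Height h = 9.2 units
Formula: V = (1/3) * pi * r^2 * h
r^2 = 38.44
pi * r^2 * h = pi * 38.44 * 9.2 = 353.648 * pi
V = 353.648 * pi / 3
V = 370.34
370.34 units^3


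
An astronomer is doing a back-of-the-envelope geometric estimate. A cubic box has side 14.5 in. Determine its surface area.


Shape: cube
Side s = 14.5 in
A cube has 6 square faces.
Formula: SA = 6 * s^2
s^2 = 210.25
SA = 6 * 210.25
SA = 1261.5
1261.5 in^2


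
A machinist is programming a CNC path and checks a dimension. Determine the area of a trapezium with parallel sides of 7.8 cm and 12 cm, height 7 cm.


Shape: trapezoid
Parallel sides a = 7.8 cm, b = 12 cm; Height h = 7 cm
Formula: A = (a + b) * h / 2
a + b = 7.8 + 12 = 19.8
A = 19.8 * 7 / 2
A = 138.6 / 2
A = 69.3
69.3 cm^2


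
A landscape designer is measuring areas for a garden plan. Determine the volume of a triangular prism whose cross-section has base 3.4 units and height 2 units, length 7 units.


Shape: triangular prism
Triangle base = 3.4 units, triangle height = 2 units, prism length L = 7 units
Formula: V = (1/2 * b * h_tri) * L
Cross-section area = 0.5 * 3.4 * 2 = 3.4
V = 3.4 * 7
V = 23.8
23.8 units^3


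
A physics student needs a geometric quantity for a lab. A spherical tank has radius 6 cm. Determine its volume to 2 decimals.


Shape: sphere
Radius r = 6 cm
Formula: V = (4/3) * pi * r^3
r^3 = 216
(4/3) * 216 = 288
V = 288 * pi
V = 904.78
904.78 cm^3


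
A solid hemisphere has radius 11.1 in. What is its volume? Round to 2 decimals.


Shape: hemisphere (half of a sphere)
Radius r = 11.1 in
Formula: V = (1/2) * (4/3) * pi * r^3 = (2/3) * pi * r^3
r^3 = 1367.631
(2/3) * 1367.631 = 911.754
V = 911.754 * pi
V = 2864.36
2864.36 in^3


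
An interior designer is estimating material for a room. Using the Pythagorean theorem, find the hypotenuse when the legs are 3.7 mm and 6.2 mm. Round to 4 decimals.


Shape: right triangle
Legs a = 3.7 mm, b = 6.2 mm
Formula: c = sqrt(a^2 + b^2)
a^2 = 13.69, b^2 = 38.44
a^2 + b^2 = 52.13
c = sqrt(52.13)
c = 7.2201
7.2201 mm


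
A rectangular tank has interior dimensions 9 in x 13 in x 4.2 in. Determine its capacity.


Shape: rectangular prism
l = 9 in, w = 13 in, h = 4.2 in
Formula: V = l * w * h
V = 9 * 13 * 4.2
V = 117 * 4.2
V = 491.4
491.4 in^3


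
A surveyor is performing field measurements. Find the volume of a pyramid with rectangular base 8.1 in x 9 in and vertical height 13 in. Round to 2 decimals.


Shape: rectangular pyramid
Base: 8.1 in x 9 in, Height h = 13 in
Formula: V = (1/3) * base_area * h
base_area = 8.1 * 9 = 72.9
base_area * h = 72.9 * 13 = 947.7
V = 947.7 / 3
V = 315.9
315.9 in^3


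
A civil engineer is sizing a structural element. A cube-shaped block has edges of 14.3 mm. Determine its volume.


Shape: cube
Side s = 14.3 mm
Formula: V = s^3
V = 14.3 * 14.3 * 14.3
V = 204.49 * 14.3
V = 2924.207
2924.207 mm^3


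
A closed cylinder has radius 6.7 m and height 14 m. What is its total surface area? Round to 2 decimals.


Shape: closed cylinder
Radius r = 6.7 m, Height h = 14 m
Formula: SA = 2*pi*r^2 + 2*pi*r*h = 2*pi*r*(r + h)
r + h = 20.7
2 * r * (r + h) = 2 * 6.7 * 20.7 = 277.38
SA = 277.38 * pi
SA = 871.41
871.41 m^2


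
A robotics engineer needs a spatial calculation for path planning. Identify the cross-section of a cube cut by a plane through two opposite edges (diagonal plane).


Solid: cube
Cutting plane: through two opposite edges (diagonal plane)
Visualize the intersection of the plane with the solid's surface.
The boundary of the cut region is a rectangle.
rectangle


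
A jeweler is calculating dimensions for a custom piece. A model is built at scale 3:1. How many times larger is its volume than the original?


Linear scale factor k = 3
Rule: under a linear scaling by k, volumes scale by k^3.
k^3 = 3 * 3 * 3
k^3 = 9 * 3
k^3 = 27
Volume scales by a factor of 27.
27 (dimensionless)


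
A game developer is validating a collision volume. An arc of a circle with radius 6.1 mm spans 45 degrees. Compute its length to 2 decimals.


Shape: circular arc
Radius r = 6.1 mm, Angle = 45 degrees
Formula: L = (angle/360) * 2 * pi * r
2 * pi * r = 12.2 * pi
L = (45/360) * 12.2 * pi
L = 1.525 * pi
L = 4.79
4.79 mm


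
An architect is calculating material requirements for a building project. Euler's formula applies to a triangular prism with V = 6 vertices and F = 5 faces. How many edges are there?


Polyhedron: triangular prism
Euler's formula for convex polyhedra: V - E + F = 2
Given: V = 6 vertices and F = 5 faces
Solve for E:
E = V + F - 2 = 6 + 5 - 2 = 9
9 edges


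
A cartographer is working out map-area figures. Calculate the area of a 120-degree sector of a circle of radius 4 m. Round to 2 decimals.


Shape: circular sector
Radius r = 4 m, Angle = 120 degrees
Formula: A = (angle/360) * pi * r^2
r^2 = 16
Fraction of circle = 120/360
A = (120/360) * pi * 16
A = 5.333333 * pi
A = 16.76
16.76 m^2


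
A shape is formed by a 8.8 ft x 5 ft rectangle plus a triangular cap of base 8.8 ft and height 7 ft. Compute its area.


Composite shape: rectangle + triangle
Rectangle area = 8.8 * 5 = 44
Triangle area = 0.5 * 8.8 * 7 = 30.8
Total = 44 + 30.8
Total = 74.8
74.8 ft^2


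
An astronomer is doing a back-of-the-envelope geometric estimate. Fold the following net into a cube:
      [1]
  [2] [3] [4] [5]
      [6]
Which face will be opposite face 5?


Net: cross layout. Take square 3 as the base (bottom).
Fold the four squares in the horizontal row up around 3: 2 -> left, 4 -> right, 5 wraps to the top.
Fold 1 and 6 up from 3: 1 -> back, 6 -> front.
Opposite pairs are therefore: (1, 6), (2, 4), (3, 5).
Face 5 is opposite face 3.
face 3


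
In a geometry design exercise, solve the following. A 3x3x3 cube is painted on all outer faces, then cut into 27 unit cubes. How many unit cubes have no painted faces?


Large cube: 3 x 3 x 3, cut into unit cubes.
n = 3, so n - 2 = 1
Unpainted cubes form the interior (n - 2)^3 block.
(n - 2)^3 = 1^3 = 1
1 unit cubes


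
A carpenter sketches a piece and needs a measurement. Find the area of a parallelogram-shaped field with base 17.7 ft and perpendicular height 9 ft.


Shape: parallelogram
Base b = 17.7 ft, Height h = 9 ft
Formula: A = b * h
A = 17.7 * 9
A = 159.3
159.3 ft^2


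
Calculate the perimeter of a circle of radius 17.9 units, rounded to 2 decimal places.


Shape: circle
Radius r = 17.9 units
Formula: C = 2 * pi * r
C = 2 * pi * 17.9
C = 35.8 * pi
C = 112.47
112.47 units


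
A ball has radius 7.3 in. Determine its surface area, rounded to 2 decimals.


Shape: sphere
Radius r = 7.3 in
Formula: SA = 4 * pi * r^2
r^2 = 53.29
SA = 4 * pi * 53.29
SA = 213.16 * pi
SA = 669.66
669.66 in^2


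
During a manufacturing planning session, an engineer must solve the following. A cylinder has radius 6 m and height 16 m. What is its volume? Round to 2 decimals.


Shape: cylinder
Radius r = 6 m, Height h = 16 m
Formula: V = pi * r^2 * h
r^2 = 36
V = pi * 36 * 16
V = 576 * pi
V = 1809.56
1809.56 m^3


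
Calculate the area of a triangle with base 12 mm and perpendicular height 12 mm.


Shape: triangle
Base b = 12 mm, Height h = 12 mm
Formula: A = (1/2) * b * h
A = 0.5 * 12 * 12
A = 0.5 * 144
A = 72
72 mm^2


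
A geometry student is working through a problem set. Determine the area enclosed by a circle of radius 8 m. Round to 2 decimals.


Shape: circle
Radius r = 8 m
Formula: A = pi * r^2
r^2 = 8^2 = 64
A = pi * 64
A = 201.06
201.06 m^2


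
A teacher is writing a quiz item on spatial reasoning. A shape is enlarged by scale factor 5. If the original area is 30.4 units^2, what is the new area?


Linear scale factor k = 5
Original area = 30.4 units^2
Rule: under a linear scaling by k, areas scale by k^2.
k^2 = 5^2 = 25
New area = 30.4 * 25
New area = 760
760 units^2


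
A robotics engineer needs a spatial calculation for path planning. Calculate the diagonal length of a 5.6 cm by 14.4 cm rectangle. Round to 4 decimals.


Shape: rectangle (diagonal via Pythagoras)
Sides: 5.6 cm and 14.4 cm
Formula: d = sqrt(l^2 + w^2)
l^2 = 31.36, w^2 = 207.36
l^2 + w^2 = 238.72
d = sqrt(238.72)
d = 15.4506
15.4506 cm


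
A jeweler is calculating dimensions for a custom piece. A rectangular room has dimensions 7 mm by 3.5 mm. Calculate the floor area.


Shape: rectangle
Length l = 7 mm, Width w = 3.5 mm
Formula: A = l * w
A = 7 * 3.5
A = 24.5
24.5 mm^2


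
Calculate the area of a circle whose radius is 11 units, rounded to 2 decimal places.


Shape: circle
Radius r = 11 units
Formula: A = pi * r^2
r^2 = 11^2 = 121
A = pi * 121
A = 380.13
380.13 units^2


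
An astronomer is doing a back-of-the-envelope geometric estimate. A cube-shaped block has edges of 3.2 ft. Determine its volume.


Shape: cube
Side s = 3.2 ft
Formula: V = s^3
V = 3.2 * 3.2 * 3.2
V = 10.24 * 3.2
V = 32.768
32.768 ft^3


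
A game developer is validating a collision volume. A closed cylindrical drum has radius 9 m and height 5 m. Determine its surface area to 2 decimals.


Shape: closed cylinder
Radius r = 9 m, Height h = 5 m
Formula: SA = 2*pi*r^2 + 2*pi*r*h = 2*pi*r*(r + h)
r + h = 14
2 * r * (r + h) = 2 * 9 * 14 = 252
SA = 252 * pi
SA = 791.68
791.68 m^2


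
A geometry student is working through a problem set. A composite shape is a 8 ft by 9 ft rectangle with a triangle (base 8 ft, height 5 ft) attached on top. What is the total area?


Composite shape: rectangle + triangle
Rectangle area = 8 * 9 = 72
Triangle area = 0.5 * 8 * 5 = 20
Total = 72 + 20
Total = 92
92 ft^2


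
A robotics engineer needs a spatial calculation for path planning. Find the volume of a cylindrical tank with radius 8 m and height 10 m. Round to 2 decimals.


Shape: cylinder
Radius r = 8 m, Height h = 10 m
Formula: V = pi * r^2 * h
r^2 = 64
V = pi * 64 * 10
V = 640 * pi
V = 2010.62
2010.62 m^3


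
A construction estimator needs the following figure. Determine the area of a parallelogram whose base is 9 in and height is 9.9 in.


Shape: parallelogram
Base b = 9 in, Height h = 9.9 in
Formula: A = b * h
A = 9 * 9.9
A = 89.1
89.1 in^2


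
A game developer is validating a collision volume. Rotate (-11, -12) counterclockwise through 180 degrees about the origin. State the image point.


Transformation: rotation about the origin
Original point: (-11, -12)
Rule for 180 deg: (x, y) -> (-x, -y)
Apply: (-11, -12) -> (11, 12)
(11, 12)


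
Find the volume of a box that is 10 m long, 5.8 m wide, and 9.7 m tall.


Shape: rectangular prism
l = 10 m, w = 5.8 m, h = 9.7 m
Formula: V = l * w * h
V = 10 * 5.8 * 9.7
V = 58 * 9.7
V = 562.6
562.6 m^3


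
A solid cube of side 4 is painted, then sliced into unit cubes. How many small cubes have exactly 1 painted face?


Large cube: 4 x 4 x 4, cut into unit cubes.
n = 4, so n - 2 = 2
Cubes with 1 painted face lie in the interior of each face.
A cube has 6 faces; each contributes (n - 2)^2 = 4 such cubes.
Count = 6 * 4 = 24
24 unit cubes


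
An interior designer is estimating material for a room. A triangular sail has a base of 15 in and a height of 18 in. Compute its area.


Shape: triangle
Base b = 15 in, Height h = 18 in
Formula: A = (1/2) * b * h
A = 0.5 * 15 * 18
A = 0.5 * 270
A = 135
135 in^2


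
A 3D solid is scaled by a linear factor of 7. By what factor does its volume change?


Linear scale factor k = 7
Rule: under a linear scaling by k, volumes scale by k^3.
k^3 = 7 * 7 * 7
k^3 = 49 * 7
k^3 = 343
Volume scales by a factor of 343.
343 (dimensionless)


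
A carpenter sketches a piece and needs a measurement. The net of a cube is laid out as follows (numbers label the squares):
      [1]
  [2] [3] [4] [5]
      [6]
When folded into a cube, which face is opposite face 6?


Net: cross layout. Take square 3 as the base (bottom).
Fold the four squares in the horizontal row up around 3: 2 -> left, 4 -> right, 5 wraps to the top.
Fold 1 and 6 up from 3: 1 -> back, 6 -> front.
Opposite pairs are therefore: (1, 6), (2, 4), (3, 5).
Face 6 is opposite face 1.
face 1


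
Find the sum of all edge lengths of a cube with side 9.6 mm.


Shape: cube
Side s = 9.6 mm
A cube has 12 edges, all equal.
Formula: total edge length = 12 * s
Total = 12 * 9.6
Total = 115.2
115.2 mm


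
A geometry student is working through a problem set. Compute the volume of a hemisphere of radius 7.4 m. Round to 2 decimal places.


Shape: hemisphere (half of a sphere)
Radius r = 7.4 m
Formula: V = (1/2) * (4/3) * pi * r^3 = (2/3) * pi * r^3
r^3 = 405.224
(2/3) * 405.224 = 270.149333
V = 270.149333 * pi
V = 848.7
848.7 m^3


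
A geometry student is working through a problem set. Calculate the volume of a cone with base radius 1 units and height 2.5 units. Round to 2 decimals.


Shape: cone
Radius r = 1 units, Height h = 2.5 units
Formula: V = (1/3) * pi * r^2 * h
r^2 = 1
pi * r^2 * h = pi * 1 * 2.5 = 2.5 * pi
V = 2.5 * pi / 3
V = 2.62
2.62 units^3


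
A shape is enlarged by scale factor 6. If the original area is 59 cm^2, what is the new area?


Linear scale factor k = 6
Original area = 59 cm^2
Rule: under a linear scaling by k, areas scale by k^2.
k^2 = 6^2 = 36
New area = 59 * 36
New area = 2124
2124 cm^2


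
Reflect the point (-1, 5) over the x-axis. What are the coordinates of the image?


Transformation: reflection
Original point: (-1, 5)
Rule for reflection over the x-axis: (x, y) -> (x, -y)
Apply: (-1, 5) -> (-1, -5)
(-1, -5)


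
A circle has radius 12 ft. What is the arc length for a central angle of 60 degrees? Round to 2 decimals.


Shape: circular arc
Radius r = 12 ft, Angle = 60 degrees
Formula: L = (angle/360) * 2 * pi * r
2 * pi * r = 24 * pi
L = (60/360) * 24 * pi
L = 4 * pi
L = 12.57
12.57 ft


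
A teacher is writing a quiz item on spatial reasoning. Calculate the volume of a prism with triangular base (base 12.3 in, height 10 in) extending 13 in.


Shape: triangular prism
Triangle base = 12.3 in, triangle height = 10 in, prism length L = 13 in
Formula: V = (1/2 * b * h_tri) * L
Cross-section area = 0.5 * 12.3 * 10 = 61.5
V = 61.5 * 13
V = 799.5
799.5 in^3


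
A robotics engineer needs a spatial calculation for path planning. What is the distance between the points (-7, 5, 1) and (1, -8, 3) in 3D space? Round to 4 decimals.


3D distance between two points
P1 = (-7, 5, 1), P2 = (1, -8, 3)
Formula: d = sqrt((x2-x1)^2 + (y2-y1)^2 + (z2-z1)^2)
dx = 1 - -7 = 8
dy = -8 - 5 = -13
dz = 3 - 1 = 2
dx^2 + dy^2 + dz^2 = 64 + 169 + 4 = 237
d = sqrt(237)
d = 15.3948
15.3948 units


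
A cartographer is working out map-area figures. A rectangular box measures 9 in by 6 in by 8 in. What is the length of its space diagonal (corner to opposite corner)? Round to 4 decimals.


Shape: rectangular box (space diagonal)
l = 9 in, w = 6 in, h = 8 in
Visualize: the diagonal of the base, then a right triangle with that diagonal and the height.
Formula: d = sqrt(l^2 + w^2 + h^2)
l^2 + w^2 + h^2 = 81 + 36 + 64 = 181
d = sqrt(181)
d = 13.4536
13.4536 in


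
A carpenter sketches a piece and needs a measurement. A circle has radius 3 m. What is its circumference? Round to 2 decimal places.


Shape: circle
Radius r = 3 m
Formula: C = 2 * pi * r
C = 2 * pi * 3
C = 6 * pi
C = 18.85
18.85 m


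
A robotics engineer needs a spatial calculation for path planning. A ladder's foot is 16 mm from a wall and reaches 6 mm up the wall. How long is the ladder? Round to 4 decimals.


Shape: right triangle
Legs a = 16 mm, b = 6 mm
Formula: c = sqrt(a^2 + b^2)
a^2 = 256, b^2 = 36
a^2 + b^2 = 292
c = sqrt(292)
c = 17.088
17.088 mm


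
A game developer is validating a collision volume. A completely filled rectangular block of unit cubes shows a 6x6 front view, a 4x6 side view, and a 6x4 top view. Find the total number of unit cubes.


Orthographic views of a solid rectangular block:
Front view 6 x 6 -> length = 6, height = 6
Side view 4 x 6 -> width = 4, height = 6 (consistent)
Top view 6 x 4 -> confirms length = 6, width = 4
The block is 6 x 4 x 6.
Total unit cubes = 6 * 4 * 6 = 144
144 unit cubes


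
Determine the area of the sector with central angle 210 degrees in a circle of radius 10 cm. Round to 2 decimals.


Shape: circular sector
Radius r = 10 cm, Angle = 210 degrees
Formula: A = (angle/360) * pi * r^2
r^2 = 100
Fraction of circle = 210/360
A = (210/360) * pi * 100
A = 58.333333 * pi
A = 183.26
183.26 cm^2


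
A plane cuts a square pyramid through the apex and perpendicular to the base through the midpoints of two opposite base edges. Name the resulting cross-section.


Solid: square pyramid
Cutting plane: through the apex and perpendicular to the base through the midpoints of two opposite base edges
Visualize the intersection of the plane with the solid's surface.
The boundary of the cut region is a isosceles triangle.
isosceles triangle


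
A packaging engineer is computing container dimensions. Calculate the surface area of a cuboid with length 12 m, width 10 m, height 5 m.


Shape: rectangular prism
l = 12 m, w = 10 m, h = 5 m
Formula: SA = 2(lw + lh + wh)
lw = 120, lh = 60, wh = 50
lw + lh + wh = 230
SA = 2 * 230
SA = 460
460 m^2


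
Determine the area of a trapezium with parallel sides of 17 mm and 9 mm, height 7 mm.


Shape: trapezoid
Parallel sides a = 17 mm, b = 9 mm; Height h = 7 mm
Formula: A = (a + b) * h / 2
a + b = 17 + 9 = 26
A = 26 * 7 / 2
A = 182 / 2
A = 91
91 mm^2


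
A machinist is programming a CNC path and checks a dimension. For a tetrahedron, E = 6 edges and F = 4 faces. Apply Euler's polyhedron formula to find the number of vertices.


Polyhedron: tetrahedron
Euler's formula for convex polyhedra: V - E + F = 2
Given: E = 6 edges and F = 4 faces
Solve for V:
V = 2 + E - F = 2 + 6 - 4 = 4
4 vertices


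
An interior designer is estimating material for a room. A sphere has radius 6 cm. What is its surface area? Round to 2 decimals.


Shape: sphere
Radius r = 6 cm
Formula: SA = 4 * pi * r^2
r^2 = 36
SA = 4 * pi * 36
SA = 144 * pi
SA = 452.39
452.39 cm^2


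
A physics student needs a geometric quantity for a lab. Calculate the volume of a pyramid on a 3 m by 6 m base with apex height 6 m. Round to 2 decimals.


Shape: rectangular pyramid
Base: 3 m x 6 m, Height h = 6 m
Formula: V = (1/3) * base_area * h
base_area = 3 * 6 = 18
base_area * h = 18 * 6 = 108
V = 108 / 3
V = 36
36 m^3


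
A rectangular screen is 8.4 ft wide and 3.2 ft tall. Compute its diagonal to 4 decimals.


Shape: rectangle (diagonal via Pythagoras)
Sides: 8.4 ft and 3.2 ft
Formula: d = sqrt(l^2 + w^2)
l^2 = 70.56, w^2 = 10.24
l^2 + w^2 = 80.8
d = sqrt(80.8)
d = 8.9889
8.9889 ft


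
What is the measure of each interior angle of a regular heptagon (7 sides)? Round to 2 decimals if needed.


Shape: regular heptagon (7 sides)
Formula: interior angle = (n - 2) * 180 / n
(n - 2) = 5
(n - 2) * 180 = 900
angle = 900 / 7
angle = 128.57
128.57 degrees


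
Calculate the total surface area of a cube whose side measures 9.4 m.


Shape: cube
Side s = 9.4 m
A cube has 6 square faces.
Formula: SA = 6 * s^2
s^2 = 88.36
SA = 6 * 88.36
SA = 530.16
530.16 m^2


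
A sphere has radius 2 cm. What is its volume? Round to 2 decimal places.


Shape: sphere
Radius r = 2 cm
Formula: V = (4/3) * pi * r^3
r^3 = 8
(4/3) * 8 = 10.666667
V = 10.666667 * pi
V = 33.51
33.51 cm^3


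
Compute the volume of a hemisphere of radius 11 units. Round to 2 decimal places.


Shape: hemisphere (half of a sphere)
Radius r = 11 units
Formula: V = (1/2) * (4/3) * pi * r^3 = (2/3) * pi * r^3
r^3 = 1331
(2/3) * 1331 = 887.333333
V = 887.333333 * pi
V = 2787.64
2787.64 units^3


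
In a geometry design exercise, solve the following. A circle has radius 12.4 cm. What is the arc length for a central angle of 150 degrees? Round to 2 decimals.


Shape: circular arc
Radius r = 12.4 cm, Angle = 150 degrees
Formula: L = (angle/360) * 2 * pi * r
2 * pi * r = 24.8 * pi
L = (150/360) * 24.8 * pi
L = 10.333333 * pi
L = 32.46
32.46 cm


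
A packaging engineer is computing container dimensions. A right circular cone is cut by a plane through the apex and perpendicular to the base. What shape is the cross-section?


Solid: right circular cone
Cutting plane: through the apex and perpendicular to the base
Visualize the intersection of the plane with the solid's surface.
The boundary of the cut region is a isosceles triangle.
isosceles triangle


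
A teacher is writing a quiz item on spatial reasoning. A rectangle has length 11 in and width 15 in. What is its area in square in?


Shape: rectangle
Length l = 11 in, Width w = 15 in
Formula: A = l * w
A = 11 * 15
A = 165
165 in^2


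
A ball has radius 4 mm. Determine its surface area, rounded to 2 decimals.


Shape: sphere
Radius r = 4 mm
Formula: SA = 4 * pi * r^2
r^2 = 16
SA = 4 * pi * 16
SA = 64 * pi
SA = 201.06
201.06 mm^2


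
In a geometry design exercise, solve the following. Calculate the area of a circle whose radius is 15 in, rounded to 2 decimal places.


Shape: circle
Radius r = 15 in
Formula: A = pi * r^2
r^2 = 15^2 = 225
A = pi * 225
A = 706.86
706.86 in^2


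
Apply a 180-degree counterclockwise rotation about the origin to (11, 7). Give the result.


Transformation: rotation about the origin
Original point: (11, 7)
Rule for 180 deg: (x, y) -> (-x, -y)
Apply: (11, 7) -> (-11, -7)
(-11, -7)


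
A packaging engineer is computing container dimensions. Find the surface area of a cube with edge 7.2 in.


Shape: cube
Side s = 7.2 in
A cube has 6 square faces.
Formula: SA = 6 * s^2
s^2 = 51.84
SA = 6 * 51.84
SA = 311.04
311.04 in^2


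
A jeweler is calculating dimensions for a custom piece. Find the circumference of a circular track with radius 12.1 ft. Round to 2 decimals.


Shape: circle
Radius r = 12.1 ft
Formula: C = 2 * pi * r
C = 2 * pi * 12.1
C = 24.2 * pi
C = 76.03
76.03 ft


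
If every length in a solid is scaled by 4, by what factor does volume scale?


Linear scale factor k = 4
Rule: under a linear scaling by k, volumes scale by k^3.
k^3 = 4 * 4 * 4
k^3 = 16 * 4
k^3 = 64
Volume scales by a factor of 64.
64 (dimensionless)


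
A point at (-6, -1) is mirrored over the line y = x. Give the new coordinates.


Transformation: reflection
Original point: (-6, -1)
Rule for reflection over y = x: (x, y) -> (y, x)
Apply: (-6, -1) -> (-1, -6)
(-1, -6)
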